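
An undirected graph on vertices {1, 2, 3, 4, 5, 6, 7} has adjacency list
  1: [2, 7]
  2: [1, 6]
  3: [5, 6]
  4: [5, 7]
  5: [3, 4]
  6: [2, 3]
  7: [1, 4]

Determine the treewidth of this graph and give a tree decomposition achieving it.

Each bag holds 3 vertices, so the decomposition has width 2, which upper-bounds the treewidth. Since 5–3–6–2–1–7–4–5 is a cycle in G, G is not acyclic. Forests are exactly the graphs of treewidth ≤ 1, so tw(G) ≥ 2. Therefore the treewidth is 2.

Treewidth 2.
Bags: B1 = {3, 5, 6}  B2 = {2, 5, 6}  B3 = {1, 2, 5}  B4 = {1, 5, 7}  B5 = {4, 5, 7}
Tree: B1–B2, B2–B3, B3–B4, B4–B5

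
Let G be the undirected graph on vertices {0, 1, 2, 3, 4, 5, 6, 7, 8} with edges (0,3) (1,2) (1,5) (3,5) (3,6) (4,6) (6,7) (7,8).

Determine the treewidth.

A width-1 tree decomposition is:
Bags: B1 = {6, 7}  B2 = {3, 6}  B3 = {7, 8}  B4 = {4, 6}  B5 = {3, 5}  B6 = {1, 5}  B7 = {0, 3}  B8 = {1, 2}
Tree: B1–B2, B1–B3, B2–B4, B2–B5, B5–B6, B5–B7, B6–B8
Every bag has size at most 2, so the width is 2 − 1 = 1 and tw(G) ≤ 1. Any graph with an edge has treewidth ≥ 1, and G has the edge 7–6. Hence tw(G) = 1 exactly.

1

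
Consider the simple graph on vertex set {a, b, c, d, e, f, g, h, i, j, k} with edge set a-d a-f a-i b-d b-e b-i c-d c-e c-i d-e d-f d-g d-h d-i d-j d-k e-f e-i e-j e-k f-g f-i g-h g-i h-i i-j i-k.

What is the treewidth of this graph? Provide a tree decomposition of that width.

Treewidth 3.
One optimal decomposition is:
Bags: B1 = {d, e, f, i}  B2 = {d, e, i, j}  B3 = {d, e, i, k}  B4 = {d, f, g, i}  B5 = {a, d, f, i}  B6 = {d, g, h, i}  B7 = {c, d, e, i}  B8 = {b, d, e, i}
Tree: B1–B2, B2–B3, B1–B4, B1–B5, B4–B6, B3–B7, B2–B8

Every bag has size at most 4, so the width is 4 − 1 = 3 and tw(G) ≤ 3. Conversely, {d, g, h, i} is a clique of size 4, and the vertices of any clique must share a bag in every tree decomposition; so some bag has ≥ 4 vertices and tw(G) ≥ 3. Combining the bounds, tw(G) = 3.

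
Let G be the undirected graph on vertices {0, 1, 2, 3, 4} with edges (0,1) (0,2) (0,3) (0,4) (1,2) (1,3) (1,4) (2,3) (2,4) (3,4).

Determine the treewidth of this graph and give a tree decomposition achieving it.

Treewidth 4.
One such decomposition:
Bags: B1 = {0, 1, 2, 3, 4}
Tree: (single bag)

A single bag containing all 5 vertices is trivially a valid decomposition of width 4. On the other hand G contains the 5-clique {0, 1, 2, 3, 4}. A clique must lie in a single bag of any decomposition, so no decomposition can have width below 4. Combining the bounds, tw(G) = 4.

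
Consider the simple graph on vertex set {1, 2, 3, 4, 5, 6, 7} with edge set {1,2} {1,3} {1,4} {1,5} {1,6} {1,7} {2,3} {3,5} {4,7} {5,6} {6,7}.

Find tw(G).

A width-2 tree decomposition is:
Bags: B1 = {1, 5, 6}  B2 = {1, 6, 7}  B3 = {1, 3, 5}  B4 = {1, 4, 7}  B5 = {1, 2, 3}
Tree: B1–B2, B1–B3, B2–B4, B3–B5
Every bag has size at most 3, so the width is 3 − 1 = 2 and tw(G) ≤ 2. On the other hand G contains the 3-clique {1, 2, 3}. A clique must lie in a single bag of any decomposition, so no decomposition can have width below 2. Combining the bounds, tw(G) = 2.

2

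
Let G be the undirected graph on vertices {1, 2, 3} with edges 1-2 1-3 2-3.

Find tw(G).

A width-2 tree decomposition is:
Bags: B1 = {1, 2, 3}
Tree: (single bag)
With just one bag of size 3, the width is 3 − 1 = 2, so tw(G) ≤ 2. On the other hand G contains the 3-clique {1, 2, 3}. A clique must lie in a single bag of any decomposition, so no decomposition can have width below 2. Combining the bounds, tw(G) = 2.

2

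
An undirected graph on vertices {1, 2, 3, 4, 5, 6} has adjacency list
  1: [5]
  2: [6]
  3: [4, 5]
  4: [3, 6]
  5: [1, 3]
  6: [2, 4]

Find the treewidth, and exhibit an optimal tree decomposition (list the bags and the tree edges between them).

Each bag holds 2 vertices, so the decomposition has width 1, which upper-bounds the treewidth. Since G has at least one edge (e.g. 2–6), it is not an edgeless graph, so tw(G) ≥ 1. Therefore the treewidth is 1.

Treewidth 1.
One such decomposition:
Bags: B1 = {2, 6}  B2 = {4, 6}  B3 = {3, 4}  B4 = {3, 5}  B5 = {1, 5}
Tree: B1–B2, B2–B3, B3–B4, B4–B5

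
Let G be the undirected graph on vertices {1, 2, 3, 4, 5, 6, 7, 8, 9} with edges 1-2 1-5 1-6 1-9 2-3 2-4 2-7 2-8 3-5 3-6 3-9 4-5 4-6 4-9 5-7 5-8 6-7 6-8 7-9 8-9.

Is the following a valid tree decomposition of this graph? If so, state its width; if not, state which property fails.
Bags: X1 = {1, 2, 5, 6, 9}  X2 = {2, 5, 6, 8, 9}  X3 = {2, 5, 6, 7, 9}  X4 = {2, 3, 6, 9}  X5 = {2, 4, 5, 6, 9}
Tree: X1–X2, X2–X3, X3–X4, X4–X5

A tree decomposition must satisfy three properties: every vertex lies in some bag; for every edge, both endpoints lie together in some bag; and for every vertex, the bags containing it form a connected subtree. Here edge (5,3) lies in no bag, so the decomposition is invalid.

No — edge (5,3) lies in no bag.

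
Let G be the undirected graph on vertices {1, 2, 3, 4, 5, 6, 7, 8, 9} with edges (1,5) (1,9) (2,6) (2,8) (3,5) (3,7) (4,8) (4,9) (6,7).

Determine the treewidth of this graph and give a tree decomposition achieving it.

Treewidth 2.
One such decomposition:
Bags: B1 = {1, 3, 5}  B2 = {1, 3, 7}  B3 = {1, 6, 7}  B4 = {1, 2, 6}  B5 = {1, 2, 8}  B6 = {1, 4, 8}  B7 = {1, 4, 9}
Tree: B1–B2, B2–B3, B3–B4, B4–B5, B5–B6, B6–B7

Each bag holds 3 vertices, so the decomposition has width 2, which upper-bounds the treewidth. Since 1–5–3–7–6–2–8–4–9–1 is a cycle in G, G is not acyclic. Forests are exactly the graphs of treewidth ≤ 1, so tw(G) ≥ 2. Hence tw(G) = 2 exactly.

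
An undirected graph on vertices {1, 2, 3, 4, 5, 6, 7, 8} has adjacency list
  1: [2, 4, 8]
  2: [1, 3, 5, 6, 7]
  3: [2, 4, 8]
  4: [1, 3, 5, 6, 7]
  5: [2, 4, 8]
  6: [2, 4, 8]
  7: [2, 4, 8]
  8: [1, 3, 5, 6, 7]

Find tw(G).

A width-3 tree decomposition is:
Bags: B1 = {2, 4, 5, 8}  B2 = {2, 3, 4, 8}  B3 = {2, 4, 7, 8}  B4 = {2, 4, 6, 8}  B5 = {1, 2, 4, 8}
Tree: B1–B2, B2–B3, B3–B4, B4–B5
Each bag holds 4 vertices, so the decomposition has width 3, which upper-bounds the treewidth. For the lower bound: the 4 vertex sets {5,8}, {3,4}, {2}, {7} are disjoint, each induces a connected subgraph, and every pair is joined by at least one edge of G. Contracting each set to a single vertex therefore yields K_{4} as a minor, and since treewidth is minor-monotone, tw(G) ≥ tw(K_{4}) = 3. Hence tw(G) = 3 exactly.

3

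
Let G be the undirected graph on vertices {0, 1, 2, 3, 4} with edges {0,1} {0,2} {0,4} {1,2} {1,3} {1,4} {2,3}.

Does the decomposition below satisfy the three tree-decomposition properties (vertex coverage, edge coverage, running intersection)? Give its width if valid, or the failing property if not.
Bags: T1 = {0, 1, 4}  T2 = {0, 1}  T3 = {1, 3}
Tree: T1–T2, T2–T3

A tree decomposition must satisfy three properties: every vertex lies in some bag; for every edge, both endpoints lie together in some bag; and for every vertex, the bags containing it form a connected subtree. Here vertex 2 appears in no bag, so the decomposition is invalid.

No — vertex 2 appears in no bag.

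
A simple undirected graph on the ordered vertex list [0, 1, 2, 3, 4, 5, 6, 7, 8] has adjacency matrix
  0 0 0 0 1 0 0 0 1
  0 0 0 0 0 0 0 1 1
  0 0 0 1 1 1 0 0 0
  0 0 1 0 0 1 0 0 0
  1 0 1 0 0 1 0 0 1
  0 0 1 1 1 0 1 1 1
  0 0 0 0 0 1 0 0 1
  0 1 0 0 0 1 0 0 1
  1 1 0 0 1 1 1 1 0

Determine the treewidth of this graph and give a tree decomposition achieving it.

Every bag has size at most 3, so the width is 3 − 1 = 2 and tw(G) ≤ 2. On the other hand G contains the 3-clique {0, 4, 8}. A clique must lie in a single bag of any decomposition, so no decomposition can have width below 2. Therefore the treewidth is 2.

Treewidth 2.
One such decomposition:
Bags: B1 = {4, 5, 8}  B2 = {5, 7, 8}  B3 = {2, 4, 5}  B4 = {2, 3, 5}  B5 = {1, 7, 8}  B6 = {0, 4, 8}  B7 = {5, 6, 8}
Tree: B1–B2, B1–B3, B3–B4, B2–B5, B1–B6, B1–B7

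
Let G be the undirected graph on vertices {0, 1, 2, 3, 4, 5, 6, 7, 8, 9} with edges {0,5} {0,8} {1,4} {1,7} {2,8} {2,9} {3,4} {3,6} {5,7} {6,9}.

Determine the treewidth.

2

A width-2 tree decomposition is:
Bags: B1 = {1, 3, 4}  B2 = {1, 3, 7}  B3 = {3, 5, 7}  B4 = {0, 3, 5}  B5 = {0, 3, 8}  B6 = {2, 3, 8}  B7 = {2, 3, 9}  B8 = {3, 6, 9}
Tree: B1–B2, B2–B3, B3–B4, B4–B5, B5–B6, B6–B7, B7–B8
Every bag has size at most 3, so the width is 3 − 1 = 2 and tw(G) ≤ 2. Since 3–4–1–7–5–0–8–2–9–6–3 is a cycle in G, G is not acyclic. Forests are exactly the graphs of treewidth ≤ 1, so tw(G) ≥ 2. Therefore the treewidth is 2.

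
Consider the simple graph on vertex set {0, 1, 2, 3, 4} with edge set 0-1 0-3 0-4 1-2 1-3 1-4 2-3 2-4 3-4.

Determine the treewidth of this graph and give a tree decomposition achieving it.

The largest bag has 4 vertices, giving width 3; this decomposition certifies tw(G) ≤ 3. On the other hand G contains the 4-clique {0, 1, 3, 4}. A clique must lie in a single bag of any decomposition, so no decomposition can have width below 3. The upper and lower bounds meet at 3, so that is the treewidth.

Treewidth 3.
One such decomposition:
Bags: B1 = {1, 2, 3, 4}  B2 = {0, 1, 3, 4}
Tree: B1–B2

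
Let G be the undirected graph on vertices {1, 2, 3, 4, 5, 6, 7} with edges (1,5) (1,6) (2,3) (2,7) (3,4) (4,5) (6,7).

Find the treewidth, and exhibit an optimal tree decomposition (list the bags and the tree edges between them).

Every bag has size at most 3, so the width is 3 − 1 = 2 and tw(G) ≤ 2. Since 6–7–2–3–4–5–1–6 is a cycle in G, G is not acyclic. Forests are exactly the graphs of treewidth ≤ 1, so tw(G) ≥ 2. Hence tw(G) = 2 exactly.

Treewidth 2.
One optimal decomposition is:
Bags: B1 = {2, 6, 7}  B2 = {2, 3, 6}  B3 = {3, 4, 6}  B4 = {4, 5, 6}  B5 = {1, 5, 6}
Tree: B1–B2, B2–B3, B3–B4, B4–B5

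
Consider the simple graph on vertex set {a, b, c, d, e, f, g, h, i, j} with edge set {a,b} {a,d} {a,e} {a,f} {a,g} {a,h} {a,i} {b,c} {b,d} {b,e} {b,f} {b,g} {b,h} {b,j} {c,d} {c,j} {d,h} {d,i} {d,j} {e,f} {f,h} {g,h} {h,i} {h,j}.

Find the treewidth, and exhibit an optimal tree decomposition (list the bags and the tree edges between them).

The largest bag has 4 vertices, giving width 3; this decomposition certifies tw(G) ≤ 3. For the lower bound, the 4 vertices {a, b, e, f} are pairwise adjacent, and any tree decomposition puts a clique entirely inside one bag — forcing width ≥ 3. Hence tw(G) = 3 exactly.

Treewidth 3.
Bags: B1 = {a, b, d, h}  B2 = {a, b, f, h}  B3 = {b, d, h, j}  B4 = {a, d, h, i}  B5 = {a, b, g, h}  B6 = {a, b, e, f}  B7 = {b, c, d, j}
Tree: B1–B2, B1–B3, B1–B4, B1–B5, B2–B6, B3–B7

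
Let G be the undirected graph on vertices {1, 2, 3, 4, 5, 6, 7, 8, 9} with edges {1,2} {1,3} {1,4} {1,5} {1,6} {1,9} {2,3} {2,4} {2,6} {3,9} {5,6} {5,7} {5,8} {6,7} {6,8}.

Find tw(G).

A width-2 tree decomposition is:
Bags: B1 = {1, 2, 6}  B2 = {1, 2, 3}  B3 = {1, 5, 6}  B4 = {5, 6, 8}  B5 = {1, 2, 4}  B6 = {1, 3, 9}  B7 = {5, 6, 7}
Tree: B1–B2, B1–B3, B3–B4, B2–B5, B2–B6, B4–B7
Each bag holds 3 vertices, so the decomposition has width 2, which upper-bounds the treewidth. On the other hand G contains the 3-clique {5, 6, 8}. A clique must lie in a single bag of any decomposition, so no decomposition can have width below 2. Therefore the treewidth is 2.

2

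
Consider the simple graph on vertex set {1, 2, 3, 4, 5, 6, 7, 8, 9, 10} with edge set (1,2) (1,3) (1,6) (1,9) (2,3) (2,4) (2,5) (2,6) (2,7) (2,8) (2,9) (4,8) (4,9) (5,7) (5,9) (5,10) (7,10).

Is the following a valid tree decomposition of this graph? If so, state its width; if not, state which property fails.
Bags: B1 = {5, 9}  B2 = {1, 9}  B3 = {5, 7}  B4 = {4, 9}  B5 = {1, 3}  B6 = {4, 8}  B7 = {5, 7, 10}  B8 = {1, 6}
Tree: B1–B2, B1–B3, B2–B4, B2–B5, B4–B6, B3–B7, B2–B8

A tree decomposition must satisfy three properties: every vertex lies in some bag; for every edge, both endpoints lie together in some bag; and for every vertex, the bags containing it form a connected subtree. Here vertex 2 appears in no bag, so the decomposition is invalid.

No — vertex 2 appears in no bag.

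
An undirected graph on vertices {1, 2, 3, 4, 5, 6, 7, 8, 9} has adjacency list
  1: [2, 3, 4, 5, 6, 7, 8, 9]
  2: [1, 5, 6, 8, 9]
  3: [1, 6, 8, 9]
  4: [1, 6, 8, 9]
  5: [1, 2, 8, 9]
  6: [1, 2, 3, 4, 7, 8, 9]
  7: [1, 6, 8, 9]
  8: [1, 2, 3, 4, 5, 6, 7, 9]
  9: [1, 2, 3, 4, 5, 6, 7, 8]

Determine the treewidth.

A width-4 tree decomposition is:
Bags: B1 = {1, 4, 6, 8, 9}  B2 = {1, 6, 7, 8, 9}  B3 = {1, 3, 6, 8, 9}  B4 = {1, 2, 6, 8, 9}  B5 = {1, 2, 5, 8, 9}
Tree: B1–B2, B1–B3, B3–B4, B4–B5
The largest bag has 5 vertices, giving width 4; this decomposition certifies tw(G) ≤ 4. For the lower bound, the 5 vertices {1, 2, 5, 8, 9} are pairwise adjacent, and any tree decomposition puts a clique entirely inside one bag — forcing width ≥ 4. Hence tw(G) = 4 exactly.

4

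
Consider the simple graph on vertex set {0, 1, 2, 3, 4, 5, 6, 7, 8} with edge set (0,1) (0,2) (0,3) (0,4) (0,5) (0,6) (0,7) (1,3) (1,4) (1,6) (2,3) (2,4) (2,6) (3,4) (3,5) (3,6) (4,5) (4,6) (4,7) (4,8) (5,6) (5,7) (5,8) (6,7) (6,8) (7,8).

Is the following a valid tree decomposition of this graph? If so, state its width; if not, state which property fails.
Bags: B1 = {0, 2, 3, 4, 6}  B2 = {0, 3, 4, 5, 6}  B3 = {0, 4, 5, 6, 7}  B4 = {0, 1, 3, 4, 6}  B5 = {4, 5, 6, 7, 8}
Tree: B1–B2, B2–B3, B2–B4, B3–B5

Every vertex of G appears in some bag (union = {0, 1, 2, 3, 4, 5, 6, 7, 8}); every edge is covered by a bag; and for each vertex v the set of bags containing v is connected in the bag tree. The decomposition is therefore valid. The largest bag has 5 vertices, so the width is 4.

Yes; width 4.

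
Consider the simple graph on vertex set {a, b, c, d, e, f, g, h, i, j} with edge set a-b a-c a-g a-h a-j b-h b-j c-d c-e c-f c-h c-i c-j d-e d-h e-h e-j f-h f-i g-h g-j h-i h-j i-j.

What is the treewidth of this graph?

3

A width-3 tree decomposition is:
Bags: B1 = {c, h, i, j}  B2 = {c, e, h, j}  B3 = {a, c, h, j}  B4 = {c, f, h, i}  B5 = {c, d, e, h}  B6 = {a, b, h, j}  B7 = {a, g, h, j}
Tree: B1–B2, B2–B3, B1–B4, B2–B5, B3–B6, B6–B7
Every bag has size at most 4, so the width is 4 − 1 = 3 and tw(G) ≤ 3. Conversely, {a, g, h, j} is a clique of size 4, and the vertices of any clique must share a bag in every tree decomposition; so some bag has ≥ 4 vertices and tw(G) ≥ 3. The upper and lower bounds meet at 3, so that is the treewidth.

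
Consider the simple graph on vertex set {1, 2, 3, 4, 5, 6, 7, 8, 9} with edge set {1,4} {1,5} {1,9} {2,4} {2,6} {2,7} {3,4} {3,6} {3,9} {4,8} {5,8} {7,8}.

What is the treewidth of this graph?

3

A width-3 tree decomposition is:
Bags: B1 = {2, 3, 6, 9}  B2 = {2, 3, 4, 9}  B3 = {1, 2, 4, 9}  B4 = {1, 2, 4, 7}  B5 = {1, 4, 7, 8}  B6 = {1, 5, 7, 8}
Tree: B1–B2, B2–B3, B3–B4, B4–B5, B5–B6
Every bag has size at most 4, so the width is 4 − 1 = 3 and tw(G) ≤ 3. For the lower bound: the 4 vertex sets {3,6,9}, {2}, {4}, {1,5,7,8} are disjoint, each induces a connected subgraph, and every pair is joined by at least one edge of G. Contracting each set to a single vertex therefore yields K_{4} as a minor, and since treewidth is minor-monotone, tw(G) ≥ tw(K_{4}) = 3. The upper and lower bounds meet at 3, so that is the treewidth.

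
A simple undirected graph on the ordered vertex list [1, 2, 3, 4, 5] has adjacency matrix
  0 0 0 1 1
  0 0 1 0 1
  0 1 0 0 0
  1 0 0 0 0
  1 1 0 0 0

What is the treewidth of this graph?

A width-1 tree decomposition is:
Bags: B1 = {1, 4}  B2 = {1, 5}  B3 = {2, 5}  B4 = {2, 3}
Tree: B1–B2, B2–B3, B3–B4
Each bag holds 2 vertices, so the decomposition has width 1, which upper-bounds the treewidth. Since G has at least one edge (e.g. 4–1), it is not an edgeless graph, so tw(G) ≥ 1. Combining the bounds, tw(G) = 1.

1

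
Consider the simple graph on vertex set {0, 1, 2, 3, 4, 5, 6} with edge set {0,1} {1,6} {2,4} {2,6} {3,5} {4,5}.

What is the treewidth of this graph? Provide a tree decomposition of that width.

Treewidth 1.
One optimal decomposition is:
Bags: B1 = {3, 5}  B2 = {4, 5}  B3 = {2, 4}  B4 = {2, 6}  B5 = {1, 6}  B6 = {0, 1}
Tree: B1–B2, B2–B3, B3–B4, B4–B5, B5–B6

The largest bag has 2 vertices, giving width 1; this decomposition certifies tw(G) ≤ 1. Any graph with an edge has treewidth ≥ 1, and G has the edge 3–5. The upper and lower bounds meet at 1, so that is the treewidth.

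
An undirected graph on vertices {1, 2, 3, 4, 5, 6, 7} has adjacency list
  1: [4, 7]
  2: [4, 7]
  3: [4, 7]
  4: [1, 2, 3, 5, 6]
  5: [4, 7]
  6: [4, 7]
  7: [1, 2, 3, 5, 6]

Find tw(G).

A width-2 tree decomposition is:
Bags: B1 = {1, 4, 7}  B2 = {4, 5, 7}  B3 = {4, 6, 7}  B4 = {3, 4, 7}  B5 = {2, 4, 7}
Tree: B1–B2, B2–B3, B3–B4, B4–B5
Every bag has size at most 3, so the width is 3 − 1 = 2 and tw(G) ≤ 2. Since 4–1–7–5–4 is a cycle in G, G is not acyclic. Forests are exactly the graphs of treewidth ≤ 1, so tw(G) ≥ 2. Hence tw(G) = 2 exactly.

2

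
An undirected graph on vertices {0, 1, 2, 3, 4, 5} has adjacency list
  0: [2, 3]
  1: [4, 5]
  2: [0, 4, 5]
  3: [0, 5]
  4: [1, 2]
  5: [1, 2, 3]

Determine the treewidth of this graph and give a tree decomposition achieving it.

Every bag has size at most 3, so the width is 3 − 1 = 2 and tw(G) ≤ 2. The edges 4–1–5–2–4 form a cycle, so G is not a tree and its treewidth is at least 2. Hence tw(G) = 2 exactly.

Treewidth 2.
One such decomposition:
Bags: B1 = {1, 2, 4}  B2 = {1, 2, 5}  B3 = {0, 2, 5}  B4 = {0, 3, 5}
Tree: B1–B2, B2–B3, B3–B4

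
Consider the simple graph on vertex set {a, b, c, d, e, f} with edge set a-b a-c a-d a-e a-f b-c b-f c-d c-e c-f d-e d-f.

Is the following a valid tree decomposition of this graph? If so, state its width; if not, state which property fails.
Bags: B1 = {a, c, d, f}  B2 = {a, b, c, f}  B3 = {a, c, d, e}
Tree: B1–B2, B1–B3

Yes; width 3.

Checking the three conditions: (i) the bags cover all of {a, b, c, d, e, f}; (ii) for each edge, some bag contains both endpoints; (iii) the bags containing any fixed vertex form a subtree. All hold, so the decomposition is valid with width 4 − 1 = 3.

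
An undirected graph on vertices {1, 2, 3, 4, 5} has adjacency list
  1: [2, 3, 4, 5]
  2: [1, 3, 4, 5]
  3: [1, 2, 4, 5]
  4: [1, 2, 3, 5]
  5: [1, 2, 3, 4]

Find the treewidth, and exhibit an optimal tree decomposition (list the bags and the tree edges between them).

Treewidth 4.
One optimal decomposition is:
Bags: B1 = {1, 2, 3, 4, 5}
Tree: (single bag)

With just one bag of size 5, the width is 5 − 1 = 4, so tw(G) ≤ 4. For the lower bound, the 5 vertices {1, 2, 3, 4, 5} are pairwise adjacent, and any tree decomposition puts a clique entirely inside one bag — forcing width ≥ 4. Combining the bounds, tw(G) = 4.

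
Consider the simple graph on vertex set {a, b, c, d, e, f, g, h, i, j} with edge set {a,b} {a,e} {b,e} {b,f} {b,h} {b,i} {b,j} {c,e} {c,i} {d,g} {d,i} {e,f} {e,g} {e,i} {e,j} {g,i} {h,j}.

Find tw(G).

2

A width-2 tree decomposition is:
Bags: B1 = {b, e, j}  B2 = {b, e, i}  B3 = {b, h, j}  B4 = {e, g, i}  B5 = {d, g, i}  B6 = {c, e, i}  B7 = {b, e, f}  B8 = {a, b, e}
Tree: B1–B2, B1–B3, B2–B4, B4–B5, B4–B6, B1–B7, B2–B8
Each bag holds 3 vertices, so the decomposition has width 2, which upper-bounds the treewidth. For the lower bound, the 3 vertices {d, g, i} are pairwise adjacent, and any tree decomposition puts a clique entirely inside one bag — forcing width ≥ 2. Therefore the treewidth is 2.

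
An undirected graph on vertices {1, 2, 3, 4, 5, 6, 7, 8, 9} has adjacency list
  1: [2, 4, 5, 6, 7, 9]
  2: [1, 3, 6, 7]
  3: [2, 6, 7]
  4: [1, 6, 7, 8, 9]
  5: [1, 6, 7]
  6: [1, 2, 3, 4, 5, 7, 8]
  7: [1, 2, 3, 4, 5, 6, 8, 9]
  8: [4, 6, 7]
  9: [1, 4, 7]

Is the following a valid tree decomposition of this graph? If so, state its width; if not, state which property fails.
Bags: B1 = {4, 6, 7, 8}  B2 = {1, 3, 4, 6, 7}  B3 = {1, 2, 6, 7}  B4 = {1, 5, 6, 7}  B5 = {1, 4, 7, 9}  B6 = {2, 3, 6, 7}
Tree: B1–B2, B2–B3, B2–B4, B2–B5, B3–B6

A tree decomposition must satisfy three properties: every vertex lies in some bag; for every edge, both endpoints lie together in some bag; and for every vertex, the bags containing it form a connected subtree. Here bags containing vertex 3 are not connected in the tree, so the decomposition is invalid.

No — bags containing vertex 3 are not connected in the tree.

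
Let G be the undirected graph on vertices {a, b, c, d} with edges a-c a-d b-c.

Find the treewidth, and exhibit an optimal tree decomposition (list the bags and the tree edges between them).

Treewidth 1.
One such decomposition:
Bags: B1 = {b, c}  B2 = {a, c}  B3 = {a, d}
Tree: B1–B2, B2–B3

The largest bag has 2 vertices, giving width 1; this decomposition certifies tw(G) ≤ 1. Any graph with an edge has treewidth ≥ 1, and G has the edge c–b. The upper and lower bounds meet at 1, so that is the treewidth.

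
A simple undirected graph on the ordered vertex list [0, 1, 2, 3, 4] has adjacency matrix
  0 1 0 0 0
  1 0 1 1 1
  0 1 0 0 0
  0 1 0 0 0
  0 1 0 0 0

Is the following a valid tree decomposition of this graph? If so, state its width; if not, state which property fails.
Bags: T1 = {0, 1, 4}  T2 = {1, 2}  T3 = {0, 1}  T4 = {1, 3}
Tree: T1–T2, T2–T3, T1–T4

No — bags containing vertex 0 are not connected in the tree.

A tree decomposition must satisfy three properties: every vertex lies in some bag; for every edge, both endpoints lie together in some bag; and for every vertex, the bags containing it form a connected subtree. Here bags containing vertex 0 are not connected in the tree, so the decomposition is invalid.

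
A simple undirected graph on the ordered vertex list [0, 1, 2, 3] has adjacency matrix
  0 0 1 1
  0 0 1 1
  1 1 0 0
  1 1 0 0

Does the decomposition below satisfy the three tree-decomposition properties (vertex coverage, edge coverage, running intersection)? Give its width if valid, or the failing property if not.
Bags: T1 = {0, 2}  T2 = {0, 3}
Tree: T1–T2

No — vertex 1 appears in no bag.

A tree decomposition must satisfy three properties: every vertex lies in some bag; for every edge, both endpoints lie together in some bag; and for every vertex, the bags containing it form a connected subtree. Here vertex 1 appears in no bag, so the decomposition is invalid.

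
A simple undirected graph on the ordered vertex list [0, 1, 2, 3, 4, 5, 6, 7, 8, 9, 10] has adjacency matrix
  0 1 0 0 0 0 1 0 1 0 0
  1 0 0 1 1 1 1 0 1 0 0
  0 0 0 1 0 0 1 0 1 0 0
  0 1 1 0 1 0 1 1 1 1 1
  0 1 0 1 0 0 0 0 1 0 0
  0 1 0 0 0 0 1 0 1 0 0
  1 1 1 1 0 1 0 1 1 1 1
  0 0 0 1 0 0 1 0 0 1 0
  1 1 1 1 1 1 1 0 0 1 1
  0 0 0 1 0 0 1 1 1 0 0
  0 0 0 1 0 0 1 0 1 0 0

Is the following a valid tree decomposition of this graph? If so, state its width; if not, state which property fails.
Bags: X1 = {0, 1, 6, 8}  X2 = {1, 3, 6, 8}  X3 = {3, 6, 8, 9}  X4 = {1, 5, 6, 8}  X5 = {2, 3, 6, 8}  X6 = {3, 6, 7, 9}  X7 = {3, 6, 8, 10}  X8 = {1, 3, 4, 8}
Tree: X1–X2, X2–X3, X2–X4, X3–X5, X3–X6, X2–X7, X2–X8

Yes; width 3.

Every vertex of G appears in some bag (union = {0, 1, 2, 3, 4, 5, 6, 7, 8, 9, 10}); every edge is covered by a bag; and for each vertex v the set of bags containing v is connected in the bag tree. The decomposition is therefore valid. The largest bag has 4 vertices, so the width is 3.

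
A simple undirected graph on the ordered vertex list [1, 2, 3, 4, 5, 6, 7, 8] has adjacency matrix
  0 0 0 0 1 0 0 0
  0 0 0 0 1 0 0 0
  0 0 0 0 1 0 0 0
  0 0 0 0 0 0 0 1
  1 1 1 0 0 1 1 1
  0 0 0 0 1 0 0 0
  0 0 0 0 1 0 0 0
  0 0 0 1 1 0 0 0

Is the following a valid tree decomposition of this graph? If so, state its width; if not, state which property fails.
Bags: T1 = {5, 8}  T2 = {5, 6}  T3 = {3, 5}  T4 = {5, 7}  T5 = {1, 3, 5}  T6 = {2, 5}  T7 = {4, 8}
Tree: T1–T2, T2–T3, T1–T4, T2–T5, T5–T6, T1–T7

No — bags containing vertex 3 are not connected in the tree.

A tree decomposition must satisfy three properties: every vertex lies in some bag; for every edge, both endpoints lie together in some bag; and for every vertex, the bags containing it form a connected subtree. Here bags containing vertex 3 are not connected in the tree, so the decomposition is invalid.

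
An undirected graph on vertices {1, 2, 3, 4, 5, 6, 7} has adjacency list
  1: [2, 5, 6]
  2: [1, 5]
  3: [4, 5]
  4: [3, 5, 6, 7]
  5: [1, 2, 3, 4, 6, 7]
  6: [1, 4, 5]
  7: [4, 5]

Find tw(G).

2

A width-2 tree decomposition is:
Bags: B1 = {4, 5, 6}  B2 = {3, 4, 5}  B3 = {4, 5, 7}  B4 = {1, 5, 6}  B5 = {1, 2, 5}
Tree: B1–B2, B1–B3, B1–B4, B4–B5
Every bag has size at most 3, so the width is 3 − 1 = 2 and tw(G) ≤ 2. On the other hand G contains the 3-clique {1, 2, 5}. A clique must lie in a single bag of any decomposition, so no decomposition can have width below 2. Hence tw(G) = 2 exactly.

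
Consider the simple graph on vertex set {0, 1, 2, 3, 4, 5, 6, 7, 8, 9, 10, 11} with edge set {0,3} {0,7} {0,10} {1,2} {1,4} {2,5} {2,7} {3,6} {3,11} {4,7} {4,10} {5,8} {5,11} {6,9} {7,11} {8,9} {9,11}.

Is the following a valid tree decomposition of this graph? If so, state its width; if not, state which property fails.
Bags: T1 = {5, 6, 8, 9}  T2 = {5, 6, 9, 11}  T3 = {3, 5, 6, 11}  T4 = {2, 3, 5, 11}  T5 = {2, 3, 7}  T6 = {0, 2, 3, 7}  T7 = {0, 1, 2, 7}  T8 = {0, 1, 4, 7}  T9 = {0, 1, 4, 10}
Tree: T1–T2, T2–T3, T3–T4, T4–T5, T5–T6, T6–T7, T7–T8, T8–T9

No — edge (11,7) lies in no bag.

A tree decomposition must satisfy three properties: every vertex lies in some bag; for every edge, both endpoints lie together in some bag; and for every vertex, the bags containing it form a connected subtree. Here edge (11,7) lies in no bag, so the decomposition is invalid.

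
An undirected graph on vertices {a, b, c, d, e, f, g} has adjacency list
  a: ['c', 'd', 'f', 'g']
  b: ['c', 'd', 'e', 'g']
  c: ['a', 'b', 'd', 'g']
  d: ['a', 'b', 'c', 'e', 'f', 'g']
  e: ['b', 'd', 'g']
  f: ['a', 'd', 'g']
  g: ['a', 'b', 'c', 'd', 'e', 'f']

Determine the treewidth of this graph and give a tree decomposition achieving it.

Treewidth 3.
One optimal decomposition is:
Bags: B1 = {b, c, d, g}  B2 = {a, c, d, g}  B3 = {a, d, f, g}  B4 = {b, d, e, g}
Tree: B1–B2, B2–B3, B1–B4

The largest bag has 4 vertices, giving width 3; this decomposition certifies tw(G) ≤ 3. For the lower bound, the 4 vertices {a, c, d, g} are pairwise adjacent, and any tree decomposition puts a clique entirely inside one bag — forcing width ≥ 3. The upper and lower bounds meet at 3, so that is the treewidth.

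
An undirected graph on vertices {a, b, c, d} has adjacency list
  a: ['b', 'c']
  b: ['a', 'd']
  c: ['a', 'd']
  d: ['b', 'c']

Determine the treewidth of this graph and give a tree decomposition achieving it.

Treewidth 2.
One optimal decomposition is:
Bags: B1 = {a, b, d}  B2 = {a, c, d}
Tree: B1–B2

The largest bag has 3 vertices, giving width 2; this decomposition certifies tw(G) ≤ 2. Since a–b–d–c–a is a cycle in G, G is not acyclic. Forests are exactly the graphs of treewidth ≤ 1, so tw(G) ≥ 2. Therefore the treewidth is 2.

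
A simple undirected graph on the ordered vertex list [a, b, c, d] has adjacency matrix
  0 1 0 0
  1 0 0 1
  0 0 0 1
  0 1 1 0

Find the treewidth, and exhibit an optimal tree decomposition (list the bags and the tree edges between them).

Treewidth 1.
One optimal decomposition is:
Bags: B1 = {c, d}  B2 = {b, d}  B3 = {a, b}
Tree: B1–B2, B2–B3

Each bag holds 2 vertices, so the decomposition has width 1, which upper-bounds the treewidth. Any graph with an edge has treewidth ≥ 1, and G has the edge c–d. Therefore the treewidth is 1.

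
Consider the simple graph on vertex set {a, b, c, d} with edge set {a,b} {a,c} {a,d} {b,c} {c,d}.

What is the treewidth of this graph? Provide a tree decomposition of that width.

The largest bag has 3 vertices, giving width 2; this decomposition certifies tw(G) ≤ 2. On the other hand G contains the 3-clique {a, c, d}. A clique must lie in a single bag of any decomposition, so no decomposition can have width below 2. Hence tw(G) = 2 exactly.

Treewidth 2.
One such decomposition:
Bags: B1 = {a, c, d}  B2 = {a, b, c}
Tree: B1–B2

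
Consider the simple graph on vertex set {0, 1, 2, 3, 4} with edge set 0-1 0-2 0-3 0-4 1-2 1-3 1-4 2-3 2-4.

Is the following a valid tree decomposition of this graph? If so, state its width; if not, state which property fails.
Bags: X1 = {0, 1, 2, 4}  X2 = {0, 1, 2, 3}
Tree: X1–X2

Every vertex of G appears in some bag (union = {0, 1, 2, 3, 4}); every edge is covered by a bag; and for each vertex v the set of bags containing v is connected in the bag tree. The decomposition is therefore valid. The largest bag has 4 vertices, so the width is 3.

Yes; width 3.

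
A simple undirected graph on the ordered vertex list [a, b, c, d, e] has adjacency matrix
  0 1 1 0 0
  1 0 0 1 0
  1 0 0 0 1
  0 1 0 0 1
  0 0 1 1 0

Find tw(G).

2

A width-2 tree decomposition is:
Bags: B1 = {a, c, e}  B2 = {a, d, e}  B3 = {a, b, d}
Tree: B1–B2, B2–B3
Every bag has size at most 3, so the width is 3 − 1 = 2 and tw(G) ≤ 2. Since a–c–e–d–b–a is a cycle in G, G is not acyclic. Forests are exactly the graphs of treewidth ≤ 1, so tw(G) ≥ 2. Combining the bounds, tw(G) = 2.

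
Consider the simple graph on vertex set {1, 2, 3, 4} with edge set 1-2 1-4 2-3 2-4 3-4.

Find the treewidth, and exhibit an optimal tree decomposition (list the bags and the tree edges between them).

Treewidth 2.
One such decomposition:
Bags: B1 = {2, 3, 4}  B2 = {1, 2, 4}
Tree: B1–B2

Each bag holds 3 vertices, so the decomposition has width 2, which upper-bounds the treewidth. Conversely, {1, 2, 4} is a clique of size 3, and the vertices of any clique must share a bag in every tree decomposition; so some bag has ≥ 3 vertices and tw(G) ≥ 2. Therefore the treewidth is 2.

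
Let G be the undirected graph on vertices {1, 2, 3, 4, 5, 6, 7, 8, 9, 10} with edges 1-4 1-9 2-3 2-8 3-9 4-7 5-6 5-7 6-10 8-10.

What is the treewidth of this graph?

2

A width-2 tree decomposition is:
Bags: B1 = {2, 3, 8}  B2 = {3, 8, 9}  B3 = {1, 8, 9}  B4 = {1, 4, 8}  B5 = {4, 7, 8}  B6 = {5, 7, 8}  B7 = {5, 6, 8}  B8 = {6, 8, 10}
Tree: B1–B2, B2–B3, B3–B4, B4–B5, B5–B6, B6–B7, B7–B8
The largest bag has 3 vertices, giving width 2; this decomposition certifies tw(G) ≤ 2. For the lower bound, G contains the cycle 8–2–3–9–1–4–7–5–6–10–8, so G is not a forest; only forests have treewidth ≤ 1, hence tw(G) ≥ 2. Combining the bounds, tw(G) = 2.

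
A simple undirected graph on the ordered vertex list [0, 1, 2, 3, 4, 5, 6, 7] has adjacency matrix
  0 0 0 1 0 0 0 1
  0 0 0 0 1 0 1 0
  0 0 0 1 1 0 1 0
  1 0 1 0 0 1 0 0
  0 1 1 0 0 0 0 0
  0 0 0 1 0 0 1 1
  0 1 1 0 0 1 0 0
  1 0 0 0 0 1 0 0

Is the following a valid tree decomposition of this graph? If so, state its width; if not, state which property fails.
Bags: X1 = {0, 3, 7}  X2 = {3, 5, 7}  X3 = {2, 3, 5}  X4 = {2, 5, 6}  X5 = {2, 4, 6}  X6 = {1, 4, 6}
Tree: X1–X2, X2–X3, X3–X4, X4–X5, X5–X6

Every vertex of G appears in some bag (union = {0, 1, 2, 3, 4, 5, 6, 7}); every edge is covered by a bag; and for each vertex v the set of bags containing v is connected in the bag tree. The decomposition is therefore valid. The largest bag has 3 vertices, so the width is 2.

Yes; width 2.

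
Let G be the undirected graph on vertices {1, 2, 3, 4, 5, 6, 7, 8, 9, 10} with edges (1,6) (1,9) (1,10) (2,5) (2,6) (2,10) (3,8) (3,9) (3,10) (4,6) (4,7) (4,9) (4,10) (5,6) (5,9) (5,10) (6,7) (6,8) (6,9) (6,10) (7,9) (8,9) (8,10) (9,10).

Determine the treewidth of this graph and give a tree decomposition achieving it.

Every bag has size at most 4, so the width is 4 − 1 = 3 and tw(G) ≤ 3. Conversely, {3, 8, 9, 10} is a clique of size 4, and the vertices of any clique must share a bag in every tree decomposition; so some bag has ≥ 4 vertices and tw(G) ≥ 3. Combining the bounds, tw(G) = 3.

Treewidth 3.
One optimal decomposition is:
Bags: B1 = {6, 8, 9, 10}  B2 = {3, 8, 9, 10}  B3 = {5, 6, 9, 10}  B4 = {2, 5, 6, 10}  B5 = {4, 6, 9, 10}  B6 = {1, 6, 9, 10}  B7 = {4, 6, 7, 9}
Tree: B1–B2, B1–B3, B3–B4, B3–B5, B5–B6, B5–B7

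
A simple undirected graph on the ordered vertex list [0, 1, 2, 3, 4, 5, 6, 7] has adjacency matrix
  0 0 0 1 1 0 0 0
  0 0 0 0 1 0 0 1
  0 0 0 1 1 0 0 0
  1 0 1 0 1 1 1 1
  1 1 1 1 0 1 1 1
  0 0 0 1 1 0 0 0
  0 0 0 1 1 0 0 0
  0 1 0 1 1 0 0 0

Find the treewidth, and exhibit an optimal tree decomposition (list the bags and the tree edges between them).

Every bag has size at most 3, so the width is 3 − 1 = 2 and tw(G) ≤ 2. Conversely, {1, 4, 7} is a clique of size 3, and the vertices of any clique must share a bag in every tree decomposition; so some bag has ≥ 3 vertices and tw(G) ≥ 2. Combining the bounds, tw(G) = 2.

Treewidth 2.
Bags: B1 = {2, 3, 4}  B2 = {3, 4, 5}  B3 = {3, 4, 7}  B4 = {3, 4, 6}  B5 = {0, 3, 4}  B6 = {1, 4, 7}
Tree: B1–B2, B1–B3, B1–B4, B2–B5, B3–B6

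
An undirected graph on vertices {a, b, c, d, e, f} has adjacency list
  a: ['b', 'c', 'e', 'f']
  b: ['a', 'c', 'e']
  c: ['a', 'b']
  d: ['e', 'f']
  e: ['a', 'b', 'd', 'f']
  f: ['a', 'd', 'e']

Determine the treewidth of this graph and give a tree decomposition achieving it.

Treewidth 2.
One such decomposition:
Bags: B1 = {d, e, f}  B2 = {a, e, f}  B3 = {a, b, e}  B4 = {a, b, c}
Tree: B1–B2, B2–B3, B3–B4

Every bag has size at most 3, so the width is 3 − 1 = 2 and tw(G) ≤ 2. Conversely, {d, e, f} is a clique of size 3, and the vertices of any clique must share a bag in every tree decomposition; so some bag has ≥ 3 vertices and tw(G) ≥ 2. The upper and lower bounds meet at 2, so that is the treewidth.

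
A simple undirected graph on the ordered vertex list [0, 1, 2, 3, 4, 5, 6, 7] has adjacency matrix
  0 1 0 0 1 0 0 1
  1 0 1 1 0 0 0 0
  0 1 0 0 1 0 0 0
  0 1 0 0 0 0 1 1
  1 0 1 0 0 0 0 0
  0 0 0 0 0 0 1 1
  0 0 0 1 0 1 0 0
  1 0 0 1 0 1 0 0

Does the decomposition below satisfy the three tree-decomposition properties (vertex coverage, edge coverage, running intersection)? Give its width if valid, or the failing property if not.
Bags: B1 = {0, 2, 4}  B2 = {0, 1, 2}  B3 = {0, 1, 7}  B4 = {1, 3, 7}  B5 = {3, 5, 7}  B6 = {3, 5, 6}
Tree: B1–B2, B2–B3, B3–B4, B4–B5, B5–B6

Yes; width 2.

Vertex coverage: the bags together contain {0, 1, 2, 3, 4, 5, 6, 7}, the full vertex set. Edge coverage: each edge of G has both endpoints in at least one bag. Running intersection: for every vertex, the bags containing it form a connected subtree. All three properties hold, so this is a valid tree decomposition of width max|bag| − 1 = 2, and hence tw(G) ≤ 2.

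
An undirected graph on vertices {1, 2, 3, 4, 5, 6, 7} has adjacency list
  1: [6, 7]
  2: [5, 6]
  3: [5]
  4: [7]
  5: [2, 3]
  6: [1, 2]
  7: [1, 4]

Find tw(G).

A width-1 tree decomposition is:
Bags: B1 = {4, 7}  B2 = {1, 7}  B3 = {1, 6}  B4 = {2, 6}  B5 = {2, 5}  B6 = {3, 5}
Tree: B1–B2, B2–B3, B3–B4, B4–B5, B5–B6
The largest bag has 2 vertices, giving width 1; this decomposition certifies tw(G) ≤ 1. G has an edge, so its treewidth is at least 1. Therefore the treewidth is 1.

1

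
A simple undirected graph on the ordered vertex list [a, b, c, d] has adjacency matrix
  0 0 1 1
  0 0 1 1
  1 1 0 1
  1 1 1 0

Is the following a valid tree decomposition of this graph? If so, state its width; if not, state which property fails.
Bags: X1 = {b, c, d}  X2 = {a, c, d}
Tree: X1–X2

Vertex coverage: the bags together contain {a, b, c, d}, the full vertex set. Edge coverage: each edge of G has both endpoints in at least one bag. Running intersection: for every vertex, the bags containing it form a connected subtree. All three properties hold, so this is a valid tree decomposition of width max|bag| − 1 = 2, and hence tw(G) ≤ 2.

Yes; width 2.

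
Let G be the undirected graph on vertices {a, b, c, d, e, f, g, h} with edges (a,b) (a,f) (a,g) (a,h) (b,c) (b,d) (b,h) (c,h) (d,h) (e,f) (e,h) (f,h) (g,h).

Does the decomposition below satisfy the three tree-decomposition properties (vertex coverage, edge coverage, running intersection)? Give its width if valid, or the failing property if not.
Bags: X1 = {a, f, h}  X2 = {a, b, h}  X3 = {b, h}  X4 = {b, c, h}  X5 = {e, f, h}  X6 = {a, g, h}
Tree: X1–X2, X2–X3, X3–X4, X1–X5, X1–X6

A tree decomposition must satisfy three properties: every vertex lies in some bag; for every edge, both endpoints lie together in some bag; and for every vertex, the bags containing it form a connected subtree. Here vertex d appears in no bag, so the decomposition is invalid.

No — vertex d appears in no bag.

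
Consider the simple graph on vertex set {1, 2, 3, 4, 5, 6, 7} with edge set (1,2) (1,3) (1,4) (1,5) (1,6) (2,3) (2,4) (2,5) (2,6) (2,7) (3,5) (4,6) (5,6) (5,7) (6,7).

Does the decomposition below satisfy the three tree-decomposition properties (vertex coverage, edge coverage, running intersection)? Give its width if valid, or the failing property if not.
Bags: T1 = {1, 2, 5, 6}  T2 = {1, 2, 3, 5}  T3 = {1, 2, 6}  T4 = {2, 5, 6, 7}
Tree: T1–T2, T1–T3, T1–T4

No — vertex 4 appears in no bag.

A tree decomposition must satisfy three properties: every vertex lies in some bag; for every edge, both endpoints lie together in some bag; and for every vertex, the bags containing it form a connected subtree. Here vertex 4 appears in no bag, so the decomposition is invalid.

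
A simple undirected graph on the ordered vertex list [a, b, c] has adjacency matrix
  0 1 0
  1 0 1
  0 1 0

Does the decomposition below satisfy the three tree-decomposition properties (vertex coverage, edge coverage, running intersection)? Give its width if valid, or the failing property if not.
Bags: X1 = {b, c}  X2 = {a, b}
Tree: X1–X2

Vertex coverage: the bags together contain {a, b, c}, the full vertex set. Edge coverage: each edge of G has both endpoints in at least one bag. Running intersection: for every vertex, the bags containing it form a connected subtree. All three properties hold, so this is a valid tree decomposition of width max|bag| − 1 = 1, and hence tw(G) ≤ 1.

Yes; width 1.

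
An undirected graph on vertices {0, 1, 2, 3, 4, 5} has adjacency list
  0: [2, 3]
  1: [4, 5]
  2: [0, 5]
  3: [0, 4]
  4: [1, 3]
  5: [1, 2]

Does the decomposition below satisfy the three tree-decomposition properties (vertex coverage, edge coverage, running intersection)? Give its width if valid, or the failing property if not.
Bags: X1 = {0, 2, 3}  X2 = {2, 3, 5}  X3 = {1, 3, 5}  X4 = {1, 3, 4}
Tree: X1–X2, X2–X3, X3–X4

Yes; width 2.

Every vertex of G appears in some bag (union = {0, 1, 2, 3, 4, 5}); every edge is covered by a bag; and for each vertex v the set of bags containing v is connected in the bag tree. The decomposition is therefore valid. The largest bag has 3 vertices, so the width is 2.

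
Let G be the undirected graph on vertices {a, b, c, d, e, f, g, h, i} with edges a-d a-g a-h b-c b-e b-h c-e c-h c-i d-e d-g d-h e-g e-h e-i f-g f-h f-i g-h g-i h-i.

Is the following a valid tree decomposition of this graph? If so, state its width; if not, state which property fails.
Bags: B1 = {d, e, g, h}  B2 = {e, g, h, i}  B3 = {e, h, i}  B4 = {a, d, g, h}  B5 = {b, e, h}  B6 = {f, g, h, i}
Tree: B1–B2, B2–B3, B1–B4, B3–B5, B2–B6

A tree decomposition must satisfy three properties: every vertex lies in some bag; for every edge, both endpoints lie together in some bag; and for every vertex, the bags containing it form a connected subtree. Here vertex c appears in no bag, so the decomposition is invalid.

No — vertex c appears in no bag.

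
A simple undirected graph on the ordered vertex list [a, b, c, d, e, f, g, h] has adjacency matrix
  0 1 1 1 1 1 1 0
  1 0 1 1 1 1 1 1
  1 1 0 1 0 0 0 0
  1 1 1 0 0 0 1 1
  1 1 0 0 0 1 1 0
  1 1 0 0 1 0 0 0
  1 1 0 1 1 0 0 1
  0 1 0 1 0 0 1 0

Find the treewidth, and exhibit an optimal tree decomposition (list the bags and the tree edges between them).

Every bag has size at most 4, so the width is 4 − 1 = 3 and tw(G) ≤ 3. On the other hand G contains the 4-clique {b, d, g, h}. A clique must lie in a single bag of any decomposition, so no decomposition can have width below 3. Therefore the treewidth is 3.

Treewidth 3.
One optimal decomposition is:
Bags: B1 = {b, d, g, h}  B2 = {a, b, d, g}  B3 = {a, b, c, d}  B4 = {a, b, e, g}  B5 = {a, b, e, f}
Tree: B1–B2, B2–B3, B2–B4, B4–B5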